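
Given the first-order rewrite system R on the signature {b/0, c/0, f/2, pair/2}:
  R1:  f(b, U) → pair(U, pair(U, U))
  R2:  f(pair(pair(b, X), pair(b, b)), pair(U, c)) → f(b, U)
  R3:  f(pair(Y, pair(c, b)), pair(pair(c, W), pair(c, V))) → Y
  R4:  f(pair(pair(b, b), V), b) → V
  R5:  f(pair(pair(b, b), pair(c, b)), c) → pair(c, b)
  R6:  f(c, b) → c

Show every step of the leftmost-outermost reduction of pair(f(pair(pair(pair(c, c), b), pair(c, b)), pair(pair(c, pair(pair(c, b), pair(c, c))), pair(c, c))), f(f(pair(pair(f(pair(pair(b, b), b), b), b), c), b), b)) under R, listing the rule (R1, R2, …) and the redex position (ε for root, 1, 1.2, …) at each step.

1. pair(f(pair(pair(pair(c, c), b), pair(c, b)), pair(pair(c, pair(pair(c, b), pair(c, c))), pair(c, c))), f(f(pair(pair(f(pair(pair(b, b), b), b), b), c), b), b))  →  pair(pair(pair(c, c), b), f(f(pair(pair(f(pair(pair(b, b), b), b), b), c), b), b))   [R3 at 1]
2. pair(pair(pair(c, c), b), f(f(pair(pair(f(pair(pair(b, b), b), b), b), c), b), b))  →  pair(pair(pair(c, c), b), f(f(pair(pair(b, b), c), b), b))   [R4 at 2.1.1.1.1]
3. pair(pair(pair(c, c), b), f(f(pair(pair(b, b), c), b), b))  →  pair(pair(pair(c, c), b), f(c, b))   [R4 at 2.1]
4. pair(pair(pair(c, c), b), f(c, b))  →  pair(pair(pair(c, c), b), c)   [R6 at 2]

pair(pair(pair(c, c), b), c)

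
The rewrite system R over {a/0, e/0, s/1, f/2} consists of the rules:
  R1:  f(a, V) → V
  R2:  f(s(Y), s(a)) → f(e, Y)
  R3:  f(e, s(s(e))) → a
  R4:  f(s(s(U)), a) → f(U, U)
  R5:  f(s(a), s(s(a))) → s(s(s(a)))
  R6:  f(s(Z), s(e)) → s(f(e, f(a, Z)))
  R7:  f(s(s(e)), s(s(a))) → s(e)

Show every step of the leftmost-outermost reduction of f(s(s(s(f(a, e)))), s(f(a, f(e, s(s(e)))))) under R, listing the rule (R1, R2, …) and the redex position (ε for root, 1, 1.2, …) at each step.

a

1. f(s(s(s(f(a, e)))), s(f(a, f(e, s(s(e))))))  →  f(s(s(s(e))), s(f(a, f(e, s(s(e))))))   [R1 at 1.1.1.1]
2. f(s(s(s(e))), s(f(a, f(e, s(s(e))))))  →  f(s(s(s(e))), s(f(e, s(s(e)))))   [R1 at 2.1]
3. f(s(s(s(e))), s(f(e, s(s(e)))))  →  f(s(s(s(e))), s(a))   [R3 at 2.1]
4. f(s(s(s(e))), s(a))  →  f(e, s(s(e)))   [R2 at ε]
5. f(e, s(s(e)))  →  a   [R3 at ε]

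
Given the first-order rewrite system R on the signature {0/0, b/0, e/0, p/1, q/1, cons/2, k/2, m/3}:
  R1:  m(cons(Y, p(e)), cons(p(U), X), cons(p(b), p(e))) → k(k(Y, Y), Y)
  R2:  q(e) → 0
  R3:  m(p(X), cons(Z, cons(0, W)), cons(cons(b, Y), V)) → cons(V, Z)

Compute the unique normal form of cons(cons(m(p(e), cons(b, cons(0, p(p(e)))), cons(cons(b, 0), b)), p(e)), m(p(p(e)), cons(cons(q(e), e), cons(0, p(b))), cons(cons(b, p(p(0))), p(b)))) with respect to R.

1. cons(cons(m(p(e), cons(b, cons(0, p(p(e)))), cons(cons(b, 0), b)), p(e)), m(p(p(e)), cons(cons(q(e), e), cons(0, p(b))), cons(cons(b, p(p(0))), p(b))))  →  cons(cons(cons(b, b), p(e)), m(p(p(e)), cons(cons(q(e), e), cons(0, p(b))), cons(cons(b, p(p(0))), p(b))))   [R3 at 1.1]
2. cons(cons(cons(b, b), p(e)), m(p(p(e)), cons(cons(q(e), e), cons(0, p(b))), cons(cons(b, p(p(0))), p(b))))  →  cons(cons(cons(b, b), p(e)), cons(p(b), cons(q(e), e)))   [R3 at 2]
3. cons(cons(cons(b, b), p(e)), cons(p(b), cons(q(e), e)))  →  cons(cons(cons(b, b), p(e)), cons(p(b), cons(0, e)))   [R2 at 2.2.1]

cons(cons(cons(b, b), p(e)), cons(p(b), cons(0, e)))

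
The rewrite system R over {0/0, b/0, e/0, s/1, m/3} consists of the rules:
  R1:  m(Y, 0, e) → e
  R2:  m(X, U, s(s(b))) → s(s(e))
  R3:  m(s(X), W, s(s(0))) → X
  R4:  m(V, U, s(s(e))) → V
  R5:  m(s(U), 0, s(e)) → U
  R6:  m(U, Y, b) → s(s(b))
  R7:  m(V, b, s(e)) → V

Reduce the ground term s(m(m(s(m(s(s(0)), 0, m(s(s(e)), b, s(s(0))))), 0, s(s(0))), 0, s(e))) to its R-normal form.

s(0)

1. s(m(m(s(m(s(s(0)), 0, m(s(s(e)), b, s(s(0))))), 0, s(s(0))), 0, s(e)))  →  s(m(m(s(s(0)), 0, m(s(s(e)), b, s(s(0)))), 0, s(e)))   [R3 at 1.1]
2. s(m(m(s(s(0)), 0, m(s(s(e)), b, s(s(0)))), 0, s(e)))  →  s(m(m(s(s(0)), 0, s(e)), 0, s(e)))   [R3 at 1.1.3]
3. s(m(m(s(s(0)), 0, s(e)), 0, s(e)))  →  s(m(s(0), 0, s(e)))   [R5 at 1.1]
4. s(m(s(0), 0, s(e)))  →  s(0)   [R5 at 1]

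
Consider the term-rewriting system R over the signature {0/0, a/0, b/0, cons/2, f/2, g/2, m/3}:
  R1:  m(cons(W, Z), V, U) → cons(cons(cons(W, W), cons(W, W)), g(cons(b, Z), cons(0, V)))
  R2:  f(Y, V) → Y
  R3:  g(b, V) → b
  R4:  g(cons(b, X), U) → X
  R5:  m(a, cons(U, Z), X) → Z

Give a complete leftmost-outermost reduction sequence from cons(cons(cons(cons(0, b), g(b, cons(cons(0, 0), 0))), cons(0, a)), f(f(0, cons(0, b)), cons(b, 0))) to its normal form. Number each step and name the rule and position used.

cons(cons(cons(cons(0, b), b), cons(0, a)), 0)

1. cons(cons(cons(cons(0, b), g(b, cons(cons(0, 0), 0))), cons(0, a)), f(f(0, cons(0, b)), cons(b, 0)))  →  cons(cons(cons(cons(0, b), b), cons(0, a)), f(f(0, cons(0, b)), cons(b, 0)))   [R3 at 1.1.2]
2. cons(cons(cons(cons(0, b), b), cons(0, a)), f(f(0, cons(0, b)), cons(b, 0)))  →  cons(cons(cons(cons(0, b), b), cons(0, a)), f(0, cons(0, b)))   [R2 at 2]
3. cons(cons(cons(cons(0, b), b), cons(0, a)), f(0, cons(0, b)))  →  cons(cons(cons(cons(0, b), b), cons(0, a)), 0)   [R2 at 2]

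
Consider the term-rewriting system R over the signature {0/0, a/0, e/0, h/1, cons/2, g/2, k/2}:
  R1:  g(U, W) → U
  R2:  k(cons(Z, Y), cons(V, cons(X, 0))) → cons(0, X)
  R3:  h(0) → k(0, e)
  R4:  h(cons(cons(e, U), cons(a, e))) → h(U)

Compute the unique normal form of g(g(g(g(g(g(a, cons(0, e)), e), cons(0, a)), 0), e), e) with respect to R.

a

1. g(g(g(g(g(g(a, cons(0, e)), e), cons(0, a)), 0), e), e)  →  g(g(g(g(g(a, cons(0, e)), e), cons(0, a)), 0), e)   [R1 at ε]
2. g(g(g(g(g(a, cons(0, e)), e), cons(0, a)), 0), e)  →  g(g(g(g(a, cons(0, e)), e), cons(0, a)), 0)   [R1 at ε]
3. g(g(g(g(a, cons(0, e)), e), cons(0, a)), 0)  →  g(g(g(a, cons(0, e)), e), cons(0, a))   [R1 at ε]
4. g(g(g(a, cons(0, e)), e), cons(0, a))  →  g(g(a, cons(0, e)), e)   [R1 at ε]
5. g(g(a, cons(0, e)), e)  →  g(a, cons(0, e))   [R1 at ε]
6. g(a, cons(0, e))  →  a   [R1 at ε]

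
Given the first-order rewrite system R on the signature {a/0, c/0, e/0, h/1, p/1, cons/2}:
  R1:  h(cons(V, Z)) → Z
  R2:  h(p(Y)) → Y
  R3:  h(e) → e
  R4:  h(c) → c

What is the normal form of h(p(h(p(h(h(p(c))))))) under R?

1. h(p(h(p(h(h(p(c)))))))  →  h(p(h(h(p(c)))))   [R2 at ε]
2. h(p(h(h(p(c)))))  →  h(h(p(c)))   [R2 at ε]
3. h(h(p(c)))  →  h(c)   [R2 at 1]
4. h(c)  →  c   [R4 at ε]

c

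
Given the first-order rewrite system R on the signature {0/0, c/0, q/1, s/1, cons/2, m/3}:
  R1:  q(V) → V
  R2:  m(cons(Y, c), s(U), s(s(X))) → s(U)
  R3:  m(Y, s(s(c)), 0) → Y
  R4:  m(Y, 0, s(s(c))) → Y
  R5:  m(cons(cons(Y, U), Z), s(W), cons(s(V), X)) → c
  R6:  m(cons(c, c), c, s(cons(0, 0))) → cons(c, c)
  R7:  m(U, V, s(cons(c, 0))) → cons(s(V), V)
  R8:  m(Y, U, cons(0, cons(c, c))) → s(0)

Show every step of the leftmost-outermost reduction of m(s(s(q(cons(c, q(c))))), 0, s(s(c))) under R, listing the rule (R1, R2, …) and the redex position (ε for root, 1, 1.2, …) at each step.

1. m(s(s(q(cons(c, q(c))))), 0, s(s(c)))  →  s(s(q(cons(c, q(c)))))   [R4 at ε]
2. s(s(q(cons(c, q(c)))))  →  s(s(cons(c, q(c))))   [R1 at 1.1]
3. s(s(cons(c, q(c))))  →  s(s(cons(c, c)))   [R1 at 1.1.2]

s(s(cons(c, c)))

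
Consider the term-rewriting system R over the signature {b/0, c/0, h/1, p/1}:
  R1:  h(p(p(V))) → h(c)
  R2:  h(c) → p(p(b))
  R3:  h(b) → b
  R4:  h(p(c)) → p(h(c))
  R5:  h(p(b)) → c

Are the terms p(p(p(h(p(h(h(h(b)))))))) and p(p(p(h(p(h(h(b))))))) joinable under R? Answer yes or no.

Reduce t₁ = p(p(p(h(p(h(h(h(b)))))))):
1. p(p(p(h(p(h(h(h(b))))))))  →  p(p(p(h(p(h(h(b)))))))   [R3 at 1.1.1.1.1.1.1]
2. p(p(p(h(p(h(h(b)))))))  →  p(p(p(h(p(h(b))))))   [R3 at 1.1.1.1.1.1]
3. p(p(p(h(p(h(b))))))  →  p(p(p(h(p(b)))))   [R3 at 1.1.1.1.1]
4. p(p(p(h(p(b)))))  →  p(p(p(c)))   [R5 at 1.1.1]

Reduce t₂ = p(p(p(h(p(h(h(b))))))):
1. p(p(p(h(p(h(h(b)))))))  →  p(p(p(h(p(h(b))))))   [R3 at 1.1.1.1.1.1]
2. p(p(p(h(p(h(b))))))  →  p(p(p(h(p(b)))))   [R3 at 1.1.1.1.1]
3. p(p(p(h(p(b)))))  →  p(p(p(c)))   [R5 at 1.1.1]

yes — NF(t₁) = p(p(p(c))), NF(t₂) = p(p(p(c)))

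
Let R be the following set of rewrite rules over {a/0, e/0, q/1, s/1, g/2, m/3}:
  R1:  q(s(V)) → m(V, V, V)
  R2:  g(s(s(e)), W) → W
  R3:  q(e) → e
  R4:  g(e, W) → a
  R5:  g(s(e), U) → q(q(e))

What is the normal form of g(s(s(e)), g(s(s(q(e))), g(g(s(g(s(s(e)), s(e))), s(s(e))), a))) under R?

a

1. g(s(s(e)), g(s(s(q(e))), g(g(s(g(s(s(e)), s(e))), s(s(e))), a)))  →  g(s(s(q(e))), g(g(s(g(s(s(e)), s(e))), s(s(e))), a))   [R2 at ε]
2. g(s(s(q(e))), g(g(s(g(s(s(e)), s(e))), s(s(e))), a))  →  g(s(s(e)), g(g(s(g(s(s(e)), s(e))), s(s(e))), a))   [R3 at 1.1.1]
3. g(s(s(e)), g(g(s(g(s(s(e)), s(e))), s(s(e))), a))  →  g(g(s(g(s(s(e)), s(e))), s(s(e))), a)   [R2 at ε]
4. g(g(s(g(s(s(e)), s(e))), s(s(e))), a)  →  g(g(s(s(e)), s(s(e))), a)   [R2 at 1.1.1]
5. g(g(s(s(e)), s(s(e))), a)  →  g(s(s(e)), a)   [R2 at 1]
6. g(s(s(e)), a)  →  a   [R2 at ε]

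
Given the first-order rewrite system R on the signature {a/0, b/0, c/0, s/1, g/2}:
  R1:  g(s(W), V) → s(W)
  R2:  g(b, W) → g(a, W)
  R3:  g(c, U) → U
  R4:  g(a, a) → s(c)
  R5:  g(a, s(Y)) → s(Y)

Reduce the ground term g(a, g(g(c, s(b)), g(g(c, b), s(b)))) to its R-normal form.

s(b)

1. g(a, g(g(c, s(b)), g(g(c, b), s(b))))  →  g(a, g(s(b), g(g(c, b), s(b))))   [R3 at 2.1]
2. g(a, g(s(b), g(g(c, b), s(b))))  →  g(a, s(b))   [R1 at 2]
3. g(a, s(b))  →  s(b)   [R5 at ε]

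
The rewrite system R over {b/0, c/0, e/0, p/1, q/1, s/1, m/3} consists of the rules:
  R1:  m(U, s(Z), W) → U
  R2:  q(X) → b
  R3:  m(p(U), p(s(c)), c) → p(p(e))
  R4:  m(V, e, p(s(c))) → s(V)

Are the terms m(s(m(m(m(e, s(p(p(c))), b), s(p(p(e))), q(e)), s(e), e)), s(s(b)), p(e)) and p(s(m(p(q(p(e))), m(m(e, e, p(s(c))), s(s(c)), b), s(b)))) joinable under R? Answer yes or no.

Reduce t₁ = m(s(m(m(m(e, s(p(p(c))), b), s(p(p(e))), q(e)), s(e), e)), s(s(b)), p(e)):
1. m(s(m(m(m(e, s(p(p(c))), b), s(p(p(e))), q(e)), s(e), e)), s(s(b)), p(e))  →  s(m(m(m(e, s(p(p(c))), b), s(p(p(e))), q(e)), s(e), e))   [R1 at ε]
2. s(m(m(m(e, s(p(p(c))), b), s(p(p(e))), q(e)), s(e), e))  →  s(m(m(e, s(p(p(c))), b), s(p(p(e))), q(e)))   [R1 at 1]
3. s(m(m(e, s(p(p(c))), b), s(p(p(e))), q(e)))  →  s(m(e, s(p(p(c))), b))   [R1 at 1]
4. s(m(e, s(p(p(c))), b))  →  s(e)   [R1 at 1]

Reduce t₂ = p(s(m(p(q(p(e))), m(m(e, e, p(s(c))), s(s(c)), b), s(b)))):
1. p(s(m(p(q(p(e))), m(m(e, e, p(s(c))), s(s(c)), b), s(b))))  →  p(s(m(p(b), m(m(e, e, p(s(c))), s(s(c)), b), s(b))))   [R2 at 1.1.1.1]
2. p(s(m(p(b), m(m(e, e, p(s(c))), s(s(c)), b), s(b))))  →  p(s(m(p(b), m(e, e, p(s(c))), s(b))))   [R1 at 1.1.2]
3. p(s(m(p(b), m(e, e, p(s(c))), s(b))))  →  p(s(m(p(b), s(e), s(b))))   [R4 at 1.1.2]
4. p(s(m(p(b), s(e), s(b))))  →  p(s(p(b)))   [R1 at 1.1]

no — NF(t₁) = s(e), NF(t₂) = p(s(p(b)))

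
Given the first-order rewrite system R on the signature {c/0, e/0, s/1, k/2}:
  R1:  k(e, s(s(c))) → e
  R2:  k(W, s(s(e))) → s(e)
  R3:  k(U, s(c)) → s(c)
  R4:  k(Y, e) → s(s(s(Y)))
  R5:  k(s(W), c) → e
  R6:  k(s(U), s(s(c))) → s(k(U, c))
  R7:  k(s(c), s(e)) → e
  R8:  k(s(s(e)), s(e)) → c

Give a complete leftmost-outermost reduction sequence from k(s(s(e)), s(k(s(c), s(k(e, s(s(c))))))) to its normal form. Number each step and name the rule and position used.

c

1. k(s(s(e)), s(k(s(c), s(k(e, s(s(c)))))))  →  k(s(s(e)), s(k(s(c), s(e))))   [R1 at 2.1.2.1]
2. k(s(s(e)), s(k(s(c), s(e))))  →  k(s(s(e)), s(e))   [R7 at 2.1]
3. k(s(s(e)), s(e))  →  c   [R8 at ε]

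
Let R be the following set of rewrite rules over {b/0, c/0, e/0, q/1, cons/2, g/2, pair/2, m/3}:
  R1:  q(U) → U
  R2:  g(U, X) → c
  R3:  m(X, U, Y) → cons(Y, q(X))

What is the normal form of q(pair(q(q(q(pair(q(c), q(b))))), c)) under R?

pair(pair(c, b), c)

1. q(pair(q(q(q(pair(q(c), q(b))))), c))  →  pair(q(q(q(pair(q(c), q(b))))), c)   [R1 at ε]
2. pair(q(q(q(pair(q(c), q(b))))), c)  →  pair(q(q(pair(q(c), q(b)))), c)   [R1 at 1]
3. pair(q(q(pair(q(c), q(b)))), c)  →  pair(q(pair(q(c), q(b))), c)   [R1 at 1]
4. pair(q(pair(q(c), q(b))), c)  →  pair(pair(q(c), q(b)), c)   [R1 at 1]
5. pair(pair(q(c), q(b)), c)  →  pair(pair(c, q(b)), c)   [R1 at 1.1]
6. pair(pair(c, q(b)), c)  →  pair(pair(c, b), c)   [R1 at 1.2]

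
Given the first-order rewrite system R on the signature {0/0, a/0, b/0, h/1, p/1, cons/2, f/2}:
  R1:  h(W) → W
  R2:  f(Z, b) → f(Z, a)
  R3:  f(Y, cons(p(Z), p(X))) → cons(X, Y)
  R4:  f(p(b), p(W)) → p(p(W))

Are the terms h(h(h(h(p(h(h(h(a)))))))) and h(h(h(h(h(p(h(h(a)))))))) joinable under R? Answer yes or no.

yes — NF(t₁) = p(a), NF(t₂) = p(a)

Reduce t₁ = h(h(h(h(p(h(h(h(a)))))))):
1. h(h(h(h(p(h(h(h(a))))))))  →  h(h(h(p(h(h(h(a)))))))   [R1 at ε]
2. h(h(h(p(h(h(h(a)))))))  →  h(h(p(h(h(h(a))))))   [R1 at ε]
3. h(h(p(h(h(h(a))))))  →  h(p(h(h(h(a)))))   [R1 at ε]
4. h(p(h(h(h(a)))))  →  p(h(h(h(a))))   [R1 at ε]
5. p(h(h(h(a))))  →  p(h(h(a)))   [R1 at 1]
6. p(h(h(a)))  →  p(h(a))   [R1 at 1]
7. p(h(a))  →  p(a)   [R1 at 1]

Reduce t₂ = h(h(h(h(h(p(h(h(a)))))))):
1. h(h(h(h(h(p(h(h(a))))))))  →  h(h(h(h(p(h(h(a)))))))   [R1 at ε]
2. h(h(h(h(p(h(h(a)))))))  →  h(h(h(p(h(h(a))))))   [R1 at ε]
3. h(h(h(p(h(h(a))))))  →  h(h(p(h(h(a)))))   [R1 at ε]
4. h(h(p(h(h(a)))))  →  h(p(h(h(a))))   [R1 at ε]
5. h(p(h(h(a))))  →  p(h(h(a)))   [R1 at ε]
6. p(h(h(a)))  →  p(h(a))   [R1 at 1]
7. p(h(a))  →  p(a)   [R1 at 1]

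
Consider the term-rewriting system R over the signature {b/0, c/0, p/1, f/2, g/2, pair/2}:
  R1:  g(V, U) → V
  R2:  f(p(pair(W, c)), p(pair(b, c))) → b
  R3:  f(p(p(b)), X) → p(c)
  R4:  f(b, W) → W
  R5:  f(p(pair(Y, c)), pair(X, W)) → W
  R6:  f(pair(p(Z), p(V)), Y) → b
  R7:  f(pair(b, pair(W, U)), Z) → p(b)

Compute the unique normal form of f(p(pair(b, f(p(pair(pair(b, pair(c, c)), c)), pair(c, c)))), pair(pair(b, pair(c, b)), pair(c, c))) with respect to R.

1. f(p(pair(b, f(p(pair(pair(b, pair(c, c)), c)), pair(c, c)))), pair(pair(b, pair(c, b)), pair(c, c)))  →  f(p(pair(b, c)), pair(pair(b, pair(c, b)), pair(c, c)))   [R5 at 1.1.2]
2. f(p(pair(b, c)), pair(pair(b, pair(c, b)), pair(c, c)))  →  pair(c, c)   [R5 at ε]

pair(c, c)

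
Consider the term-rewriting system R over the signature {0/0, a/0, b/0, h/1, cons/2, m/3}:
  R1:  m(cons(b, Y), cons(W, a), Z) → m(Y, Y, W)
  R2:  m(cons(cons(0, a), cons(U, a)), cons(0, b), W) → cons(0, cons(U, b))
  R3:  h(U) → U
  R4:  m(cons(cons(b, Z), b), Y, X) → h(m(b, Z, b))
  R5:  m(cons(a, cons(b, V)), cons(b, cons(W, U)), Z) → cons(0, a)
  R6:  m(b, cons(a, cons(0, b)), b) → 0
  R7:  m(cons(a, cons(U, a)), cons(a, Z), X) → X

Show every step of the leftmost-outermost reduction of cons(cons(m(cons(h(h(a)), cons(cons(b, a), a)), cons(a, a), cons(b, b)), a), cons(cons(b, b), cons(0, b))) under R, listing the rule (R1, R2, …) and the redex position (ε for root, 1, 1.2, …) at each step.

1. cons(cons(m(cons(h(h(a)), cons(cons(b, a), a)), cons(a, a), cons(b, b)), a), cons(cons(b, b), cons(0, b)))  →  cons(cons(m(cons(h(a), cons(cons(b, a), a)), cons(a, a), cons(b, b)), a), cons(cons(b, b), cons(0, b)))   [R3 at 1.1.1.1]
2. cons(cons(m(cons(h(a), cons(cons(b, a), a)), cons(a, a), cons(b, b)), a), cons(cons(b, b), cons(0, b)))  →  cons(cons(m(cons(a, cons(cons(b, a), a)), cons(a, a), cons(b, b)), a), cons(cons(b, b), cons(0, b)))   [R3 at 1.1.1.1]
3. cons(cons(m(cons(a, cons(cons(b, a), a)), cons(a, a), cons(b, b)), a), cons(cons(b, b), cons(0, b)))  →  cons(cons(cons(b, b), a), cons(cons(b, b), cons(0, b)))   [R7 at 1.1]

cons(cons(cons(b, b), a), cons(cons(b, b), cons(0, b)))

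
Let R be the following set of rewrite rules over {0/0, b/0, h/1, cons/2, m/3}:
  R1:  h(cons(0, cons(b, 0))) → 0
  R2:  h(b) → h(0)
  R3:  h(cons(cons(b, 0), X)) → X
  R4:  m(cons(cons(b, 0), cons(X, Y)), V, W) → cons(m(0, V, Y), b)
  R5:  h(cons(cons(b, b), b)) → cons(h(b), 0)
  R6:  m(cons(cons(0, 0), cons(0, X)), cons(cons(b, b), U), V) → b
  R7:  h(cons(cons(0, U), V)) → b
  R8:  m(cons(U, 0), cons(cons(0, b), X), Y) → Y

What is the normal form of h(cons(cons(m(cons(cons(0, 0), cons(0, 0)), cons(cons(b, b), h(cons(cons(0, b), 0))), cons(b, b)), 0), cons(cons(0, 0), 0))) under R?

1. h(cons(cons(m(cons(cons(0, 0), cons(0, 0)), cons(cons(b, b), h(cons(cons(0, b), 0))), cons(b, b)), 0), cons(cons(0, 0), 0)))  →  h(cons(cons(b, 0), cons(cons(0, 0), 0)))   [R6 at 1.1.1]
2. h(cons(cons(b, 0), cons(cons(0, 0), 0)))  →  cons(cons(0, 0), 0)   [R3 at ε]

cons(cons(0, 0), 0)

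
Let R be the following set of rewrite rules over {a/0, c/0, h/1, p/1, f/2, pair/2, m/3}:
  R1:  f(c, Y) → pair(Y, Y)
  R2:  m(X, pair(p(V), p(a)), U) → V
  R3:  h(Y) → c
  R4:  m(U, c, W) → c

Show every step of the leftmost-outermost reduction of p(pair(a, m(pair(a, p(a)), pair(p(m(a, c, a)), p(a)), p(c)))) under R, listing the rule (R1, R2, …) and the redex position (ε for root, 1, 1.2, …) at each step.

1. p(pair(a, m(pair(a, p(a)), pair(p(m(a, c, a)), p(a)), p(c))))  →  p(pair(a, m(a, c, a)))   [R2 at 1.2]
2. p(pair(a, m(a, c, a)))  →  p(pair(a, c))   [R4 at 1.2]

p(pair(a, c))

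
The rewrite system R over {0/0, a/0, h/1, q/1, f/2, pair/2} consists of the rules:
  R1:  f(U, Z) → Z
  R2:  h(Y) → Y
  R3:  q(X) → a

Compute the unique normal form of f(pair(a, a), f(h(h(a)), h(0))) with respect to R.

1. f(pair(a, a), f(h(h(a)), h(0)))  →  f(h(h(a)), h(0))   [R1 at ε]
2. f(h(h(a)), h(0))  →  h(0)   [R1 at ε]
3. h(0)  →  0   [R2 at ε]

0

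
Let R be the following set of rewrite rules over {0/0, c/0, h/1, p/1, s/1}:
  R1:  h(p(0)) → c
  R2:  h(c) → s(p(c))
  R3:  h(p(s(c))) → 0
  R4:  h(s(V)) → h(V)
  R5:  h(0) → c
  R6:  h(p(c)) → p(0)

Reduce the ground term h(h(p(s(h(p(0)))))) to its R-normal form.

c

1. h(h(p(s(h(p(0))))))  →  h(h(p(s(c))))   [R1 at 1.1.1.1]
2. h(h(p(s(c))))  →  h(0)   [R3 at 1]
3. h(0)  →  c   [R5 at ε]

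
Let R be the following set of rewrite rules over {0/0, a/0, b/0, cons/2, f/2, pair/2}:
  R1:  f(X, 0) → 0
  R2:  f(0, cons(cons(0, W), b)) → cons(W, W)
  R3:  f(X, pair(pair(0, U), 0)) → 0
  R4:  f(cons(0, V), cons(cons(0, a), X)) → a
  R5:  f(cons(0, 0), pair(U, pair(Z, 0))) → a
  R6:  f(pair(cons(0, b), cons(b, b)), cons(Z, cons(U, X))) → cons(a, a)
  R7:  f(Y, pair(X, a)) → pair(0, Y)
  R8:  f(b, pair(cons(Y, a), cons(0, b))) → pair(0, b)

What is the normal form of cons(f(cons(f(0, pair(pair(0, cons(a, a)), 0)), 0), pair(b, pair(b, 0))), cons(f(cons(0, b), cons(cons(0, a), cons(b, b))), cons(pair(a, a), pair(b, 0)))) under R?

1. cons(f(cons(f(0, pair(pair(0, cons(a, a)), 0)), 0), pair(b, pair(b, 0))), cons(f(cons(0, b), cons(cons(0, a), cons(b, b))), cons(pair(a, a), pair(b, 0))))  →  cons(f(cons(0, 0), pair(b, pair(b, 0))), cons(f(cons(0, b), cons(cons(0, a), cons(b, b))), cons(pair(a, a), pair(b, 0))))   [R3 at 1.1.1]
2. cons(f(cons(0, 0), pair(b, pair(b, 0))), cons(f(cons(0, b), cons(cons(0, a), cons(b, b))), cons(pair(a, a), pair(b, 0))))  →  cons(a, cons(f(cons(0, b), cons(cons(0, a), cons(b, b))), cons(pair(a, a), pair(b, 0))))   [R5 at 1]
3. cons(a, cons(f(cons(0, b), cons(cons(0, a), cons(b, b))), cons(pair(a, a), pair(b, 0))))  →  cons(a, cons(a, cons(pair(a, a), pair(b, 0))))   [R4 at 2.1]

cons(a, cons(a, cons(pair(a, a), pair(b, 0))))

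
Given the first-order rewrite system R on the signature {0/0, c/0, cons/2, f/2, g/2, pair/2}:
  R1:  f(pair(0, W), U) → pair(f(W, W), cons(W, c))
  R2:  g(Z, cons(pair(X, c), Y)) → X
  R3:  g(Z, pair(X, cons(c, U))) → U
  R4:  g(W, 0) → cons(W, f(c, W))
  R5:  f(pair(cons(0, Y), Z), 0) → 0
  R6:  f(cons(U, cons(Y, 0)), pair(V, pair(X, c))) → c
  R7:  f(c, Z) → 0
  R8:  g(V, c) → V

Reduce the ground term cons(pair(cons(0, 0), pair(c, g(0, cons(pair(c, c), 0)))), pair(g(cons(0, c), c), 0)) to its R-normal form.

cons(pair(cons(0, 0), pair(c, c)), pair(cons(0, c), 0))

1. cons(pair(cons(0, 0), pair(c, g(0, cons(pair(c, c), 0)))), pair(g(cons(0, c), c), 0))  →  cons(pair(cons(0, 0), pair(c, c)), pair(g(cons(0, c), c), 0))   [R2 at 1.2.2]
2. cons(pair(cons(0, 0), pair(c, c)), pair(g(cons(0, c), c), 0))  →  cons(pair(cons(0, 0), pair(c, c)), pair(cons(0, c), 0))   [R8 at 2.1]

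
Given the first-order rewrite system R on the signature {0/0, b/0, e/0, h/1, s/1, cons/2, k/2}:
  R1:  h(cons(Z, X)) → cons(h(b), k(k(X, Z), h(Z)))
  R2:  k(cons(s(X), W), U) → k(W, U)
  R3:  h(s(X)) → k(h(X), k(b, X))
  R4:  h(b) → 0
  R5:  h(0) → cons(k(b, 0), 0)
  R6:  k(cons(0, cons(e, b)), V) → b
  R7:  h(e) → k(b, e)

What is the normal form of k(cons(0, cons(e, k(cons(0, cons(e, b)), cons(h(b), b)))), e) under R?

b

1. k(cons(0, cons(e, k(cons(0, cons(e, b)), cons(h(b), b)))), e)  →  k(cons(0, cons(e, b)), e)   [R6 at 1.2.2]
2. k(cons(0, cons(e, b)), e)  →  b   [R6 at ε]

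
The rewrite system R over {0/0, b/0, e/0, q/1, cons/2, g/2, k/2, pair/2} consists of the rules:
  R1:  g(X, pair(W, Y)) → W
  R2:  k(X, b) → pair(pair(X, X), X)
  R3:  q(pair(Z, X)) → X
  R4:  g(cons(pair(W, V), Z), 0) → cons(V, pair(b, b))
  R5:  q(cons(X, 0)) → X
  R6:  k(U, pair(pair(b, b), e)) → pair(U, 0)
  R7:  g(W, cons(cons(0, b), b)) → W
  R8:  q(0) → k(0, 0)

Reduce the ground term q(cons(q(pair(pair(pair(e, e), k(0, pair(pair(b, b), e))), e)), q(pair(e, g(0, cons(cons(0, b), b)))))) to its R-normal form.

e

1. q(cons(q(pair(pair(pair(e, e), k(0, pair(pair(b, b), e))), e)), q(pair(e, g(0, cons(cons(0, b), b))))))  →  q(cons(e, q(pair(e, g(0, cons(cons(0, b), b))))))   [R3 at 1.1]
2. q(cons(e, q(pair(e, g(0, cons(cons(0, b), b))))))  →  q(cons(e, g(0, cons(cons(0, b), b))))   [R3 at 1.2]
3. q(cons(e, g(0, cons(cons(0, b), b))))  →  q(cons(e, 0))   [R7 at 1.2]
4. q(cons(e, 0))  →  e   [R5 at ε]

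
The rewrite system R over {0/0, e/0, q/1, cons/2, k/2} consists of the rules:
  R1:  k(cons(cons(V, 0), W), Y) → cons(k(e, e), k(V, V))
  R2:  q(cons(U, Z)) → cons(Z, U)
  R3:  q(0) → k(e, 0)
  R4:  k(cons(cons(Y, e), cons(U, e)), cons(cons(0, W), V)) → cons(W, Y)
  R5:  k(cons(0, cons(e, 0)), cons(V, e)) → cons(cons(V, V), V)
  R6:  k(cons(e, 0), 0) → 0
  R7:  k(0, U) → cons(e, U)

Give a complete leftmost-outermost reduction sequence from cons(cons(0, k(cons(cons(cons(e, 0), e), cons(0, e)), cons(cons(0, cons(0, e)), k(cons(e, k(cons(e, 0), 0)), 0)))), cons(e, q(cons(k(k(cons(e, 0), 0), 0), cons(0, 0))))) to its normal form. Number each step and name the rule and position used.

cons(cons(0, cons(cons(0, e), cons(e, 0))), cons(e, cons(cons(0, 0), cons(e, 0))))

1. cons(cons(0, k(cons(cons(cons(e, 0), e), cons(0, e)), cons(cons(0, cons(0, e)), k(cons(e, k(cons(e, 0), 0)), 0)))), cons(e, q(cons(k(k(cons(e, 0), 0), 0), cons(0, 0)))))  →  cons(cons(0, cons(cons(0, e), cons(e, 0))), cons(e, q(cons(k(k(cons(e, 0), 0), 0), cons(0, 0)))))   [R4 at 1.2]
2. cons(cons(0, cons(cons(0, e), cons(e, 0))), cons(e, q(cons(k(k(cons(e, 0), 0), 0), cons(0, 0)))))  →  cons(cons(0, cons(cons(0, e), cons(e, 0))), cons(e, cons(cons(0, 0), k(k(cons(e, 0), 0), 0))))   [R2 at 2.2]
3. cons(cons(0, cons(cons(0, e), cons(e, 0))), cons(e, cons(cons(0, 0), k(k(cons(e, 0), 0), 0))))  →  cons(cons(0, cons(cons(0, e), cons(e, 0))), cons(e, cons(cons(0, 0), k(0, 0))))   [R6 at 2.2.2.1]
4. cons(cons(0, cons(cons(0, e), cons(e, 0))), cons(e, cons(cons(0, 0), k(0, 0))))  →  cons(cons(0, cons(cons(0, e), cons(e, 0))), cons(e, cons(cons(0, 0), cons(e, 0))))   [R7 at 2.2.2]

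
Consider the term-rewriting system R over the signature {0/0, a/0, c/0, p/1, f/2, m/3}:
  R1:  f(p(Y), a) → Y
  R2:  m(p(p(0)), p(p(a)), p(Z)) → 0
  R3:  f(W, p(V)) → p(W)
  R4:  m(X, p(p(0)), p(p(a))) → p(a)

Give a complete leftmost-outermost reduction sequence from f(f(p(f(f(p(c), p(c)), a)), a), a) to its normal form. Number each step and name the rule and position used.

1. f(f(p(f(f(p(c), p(c)), a)), a), a)  →  f(f(f(p(c), p(c)), a), a)   [R1 at 1]
2. f(f(f(p(c), p(c)), a), a)  →  f(f(p(p(c)), a), a)   [R3 at 1.1]
3. f(f(p(p(c)), a), a)  →  f(p(c), a)   [R1 at 1]
4. f(p(c), a)  →  c   [R1 at ε]

c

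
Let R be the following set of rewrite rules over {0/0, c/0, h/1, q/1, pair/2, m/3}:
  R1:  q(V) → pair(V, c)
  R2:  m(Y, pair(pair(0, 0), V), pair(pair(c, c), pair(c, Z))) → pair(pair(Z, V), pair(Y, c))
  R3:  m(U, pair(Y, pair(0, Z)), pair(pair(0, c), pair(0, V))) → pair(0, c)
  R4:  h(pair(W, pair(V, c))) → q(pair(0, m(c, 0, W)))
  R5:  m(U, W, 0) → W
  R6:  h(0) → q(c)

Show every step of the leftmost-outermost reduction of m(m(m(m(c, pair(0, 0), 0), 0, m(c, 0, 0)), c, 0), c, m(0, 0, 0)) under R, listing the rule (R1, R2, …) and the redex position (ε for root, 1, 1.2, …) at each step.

1. m(m(m(m(c, pair(0, 0), 0), 0, m(c, 0, 0)), c, 0), c, m(0, 0, 0))  →  m(c, c, m(0, 0, 0))   [R5 at 1]
2. m(c, c, m(0, 0, 0))  →  m(c, c, 0)   [R5 at 3]
3. m(c, c, 0)  →  c   [R5 at ε]

c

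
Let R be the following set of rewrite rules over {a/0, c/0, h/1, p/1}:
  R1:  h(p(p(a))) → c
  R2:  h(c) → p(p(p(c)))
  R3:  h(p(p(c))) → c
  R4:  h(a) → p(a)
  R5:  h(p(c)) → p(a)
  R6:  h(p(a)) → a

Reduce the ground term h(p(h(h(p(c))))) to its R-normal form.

1. h(p(h(h(p(c)))))  →  h(p(h(p(a))))   [R5 at 1.1.1]
2. h(p(h(p(a))))  →  h(p(a))   [R6 at 1.1]
3. h(p(a))  →  a   [R6 at ε]

a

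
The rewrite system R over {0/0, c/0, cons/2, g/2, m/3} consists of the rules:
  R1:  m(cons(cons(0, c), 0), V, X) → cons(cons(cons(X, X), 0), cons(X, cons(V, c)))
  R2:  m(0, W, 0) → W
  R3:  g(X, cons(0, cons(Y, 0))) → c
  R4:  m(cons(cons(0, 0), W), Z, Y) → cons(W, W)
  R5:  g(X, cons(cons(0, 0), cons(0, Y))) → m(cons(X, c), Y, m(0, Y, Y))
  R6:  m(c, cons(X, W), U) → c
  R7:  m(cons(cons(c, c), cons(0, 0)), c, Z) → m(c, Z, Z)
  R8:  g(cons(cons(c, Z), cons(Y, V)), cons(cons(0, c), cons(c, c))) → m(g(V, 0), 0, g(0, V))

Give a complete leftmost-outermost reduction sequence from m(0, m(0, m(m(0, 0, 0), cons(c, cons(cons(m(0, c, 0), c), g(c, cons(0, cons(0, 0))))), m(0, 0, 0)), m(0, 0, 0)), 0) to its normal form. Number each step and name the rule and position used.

cons(c, cons(cons(c, c), c))

1. m(0, m(0, m(m(0, 0, 0), cons(c, cons(cons(m(0, c, 0), c), g(c, cons(0, cons(0, 0))))), m(0, 0, 0)), m(0, 0, 0)), 0)  →  m(0, m(m(0, 0, 0), cons(c, cons(cons(m(0, c, 0), c), g(c, cons(0, cons(0, 0))))), m(0, 0, 0)), m(0, 0, 0))   [R2 at ε]
2. m(0, m(m(0, 0, 0), cons(c, cons(cons(m(0, c, 0), c), g(c, cons(0, cons(0, 0))))), m(0, 0, 0)), m(0, 0, 0))  →  m(0, m(0, cons(c, cons(cons(m(0, c, 0), c), g(c, cons(0, cons(0, 0))))), m(0, 0, 0)), m(0, 0, 0))   [R2 at 2.1]
3. m(0, m(0, cons(c, cons(cons(m(0, c, 0), c), g(c, cons(0, cons(0, 0))))), m(0, 0, 0)), m(0, 0, 0))  →  m(0, m(0, cons(c, cons(cons(c, c), g(c, cons(0, cons(0, 0))))), m(0, 0, 0)), m(0, 0, 0))   [R2 at 2.2.2.1.1]
4. m(0, m(0, cons(c, cons(cons(c, c), g(c, cons(0, cons(0, 0))))), m(0, 0, 0)), m(0, 0, 0))  →  m(0, m(0, cons(c, cons(cons(c, c), c)), m(0, 0, 0)), m(0, 0, 0))   [R3 at 2.2.2.2]
5. m(0, m(0, cons(c, cons(cons(c, c), c)), m(0, 0, 0)), m(0, 0, 0))  →  m(0, m(0, cons(c, cons(cons(c, c), c)), 0), m(0, 0, 0))   [R2 at 2.3]
6. m(0, m(0, cons(c, cons(cons(c, c), c)), 0), m(0, 0, 0))  →  m(0, cons(c, cons(cons(c, c), c)), m(0, 0, 0))   [R2 at 2]
7. m(0, cons(c, cons(cons(c, c), c)), m(0, 0, 0))  →  m(0, cons(c, cons(cons(c, c), c)), 0)   [R2 at 3]
8. m(0, cons(c, cons(cons(c, c), c)), 0)  →  cons(c, cons(cons(c, c), c))   [R2 at ε]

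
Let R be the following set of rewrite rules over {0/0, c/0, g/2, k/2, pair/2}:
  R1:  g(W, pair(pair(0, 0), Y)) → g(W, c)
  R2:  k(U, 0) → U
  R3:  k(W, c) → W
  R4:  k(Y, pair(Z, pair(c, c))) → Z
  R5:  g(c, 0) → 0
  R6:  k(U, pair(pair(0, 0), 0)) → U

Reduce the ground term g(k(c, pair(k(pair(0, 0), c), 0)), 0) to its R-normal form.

0

1. g(k(c, pair(k(pair(0, 0), c), 0)), 0)  →  g(k(c, pair(pair(0, 0), 0)), 0)   [R3 at 1.2.1]
2. g(k(c, pair(pair(0, 0), 0)), 0)  →  g(c, 0)   [R6 at 1]
3. g(c, 0)  →  0   [R5 at ε]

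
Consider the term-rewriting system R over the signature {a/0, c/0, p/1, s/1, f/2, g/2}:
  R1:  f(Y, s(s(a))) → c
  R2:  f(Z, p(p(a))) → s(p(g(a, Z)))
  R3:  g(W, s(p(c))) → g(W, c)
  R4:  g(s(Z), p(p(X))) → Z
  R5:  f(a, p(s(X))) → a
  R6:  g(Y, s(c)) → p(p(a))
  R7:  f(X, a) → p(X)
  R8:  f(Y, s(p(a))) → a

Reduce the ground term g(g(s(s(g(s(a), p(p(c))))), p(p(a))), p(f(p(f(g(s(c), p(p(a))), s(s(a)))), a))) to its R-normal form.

1. g(g(s(s(g(s(a), p(p(c))))), p(p(a))), p(f(p(f(g(s(c), p(p(a))), s(s(a)))), a)))  →  g(s(g(s(a), p(p(c)))), p(f(p(f(g(s(c), p(p(a))), s(s(a)))), a)))   [R4 at 1]
2. g(s(g(s(a), p(p(c)))), p(f(p(f(g(s(c), p(p(a))), s(s(a)))), a)))  →  g(s(a), p(f(p(f(g(s(c), p(p(a))), s(s(a)))), a)))   [R4 at 1.1]
3. g(s(a), p(f(p(f(g(s(c), p(p(a))), s(s(a)))), a)))  →  g(s(a), p(p(p(f(g(s(c), p(p(a))), s(s(a)))))))   [R7 at 2.1]
4. g(s(a), p(p(p(f(g(s(c), p(p(a))), s(s(a)))))))  →  a   [R4 at ε]

a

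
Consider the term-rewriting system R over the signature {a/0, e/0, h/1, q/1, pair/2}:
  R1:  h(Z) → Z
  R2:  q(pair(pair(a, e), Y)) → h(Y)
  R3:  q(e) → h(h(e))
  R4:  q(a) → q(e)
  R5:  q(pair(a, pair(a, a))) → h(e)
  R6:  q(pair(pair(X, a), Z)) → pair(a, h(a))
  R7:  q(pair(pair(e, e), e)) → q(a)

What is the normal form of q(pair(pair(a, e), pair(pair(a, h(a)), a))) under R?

pair(pair(a, a), a)

1. q(pair(pair(a, e), pair(pair(a, h(a)), a)))  →  h(pair(pair(a, h(a)), a))   [R2 at ε]
2. h(pair(pair(a, h(a)), a))  →  pair(pair(a, h(a)), a)   [R1 at ε]
3. pair(pair(a, h(a)), a)  →  pair(pair(a, a), a)   [R1 at 1.2]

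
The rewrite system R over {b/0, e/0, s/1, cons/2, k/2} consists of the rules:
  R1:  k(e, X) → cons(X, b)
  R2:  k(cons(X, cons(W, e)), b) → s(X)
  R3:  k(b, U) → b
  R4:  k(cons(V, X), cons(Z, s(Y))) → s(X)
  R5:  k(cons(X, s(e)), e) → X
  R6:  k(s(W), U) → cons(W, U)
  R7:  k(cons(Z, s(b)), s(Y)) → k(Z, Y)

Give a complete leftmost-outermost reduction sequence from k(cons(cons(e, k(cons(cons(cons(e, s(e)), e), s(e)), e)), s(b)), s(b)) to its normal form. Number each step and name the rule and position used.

1. k(cons(cons(e, k(cons(cons(cons(e, s(e)), e), s(e)), e)), s(b)), s(b))  →  k(cons(e, k(cons(cons(cons(e, s(e)), e), s(e)), e)), b)   [R7 at ε]
2. k(cons(e, k(cons(cons(cons(e, s(e)), e), s(e)), e)), b)  →  k(cons(e, cons(cons(e, s(e)), e)), b)   [R5 at 1.2]
3. k(cons(e, cons(cons(e, s(e)), e)), b)  →  s(e)   [R2 at ε]

s(e)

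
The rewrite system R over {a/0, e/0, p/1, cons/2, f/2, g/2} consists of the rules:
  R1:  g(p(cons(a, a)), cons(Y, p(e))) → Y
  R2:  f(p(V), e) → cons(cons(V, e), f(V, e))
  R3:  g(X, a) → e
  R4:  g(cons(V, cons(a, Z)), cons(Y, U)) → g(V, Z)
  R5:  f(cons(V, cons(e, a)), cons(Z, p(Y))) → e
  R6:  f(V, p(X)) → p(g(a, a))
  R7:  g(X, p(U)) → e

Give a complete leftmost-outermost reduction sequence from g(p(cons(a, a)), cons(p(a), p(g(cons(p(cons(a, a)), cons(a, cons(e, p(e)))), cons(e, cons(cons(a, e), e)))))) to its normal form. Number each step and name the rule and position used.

p(a)

1. g(p(cons(a, a)), cons(p(a), p(g(cons(p(cons(a, a)), cons(a, cons(e, p(e)))), cons(e, cons(cons(a, e), e))))))  →  g(p(cons(a, a)), cons(p(a), p(g(p(cons(a, a)), cons(e, p(e))))))   [R4 at 2.2.1]
2. g(p(cons(a, a)), cons(p(a), p(g(p(cons(a, a)), cons(e, p(e))))))  →  g(p(cons(a, a)), cons(p(a), p(e)))   [R1 at 2.2.1]
3. g(p(cons(a, a)), cons(p(a), p(e)))  →  p(a)   [R1 at ε]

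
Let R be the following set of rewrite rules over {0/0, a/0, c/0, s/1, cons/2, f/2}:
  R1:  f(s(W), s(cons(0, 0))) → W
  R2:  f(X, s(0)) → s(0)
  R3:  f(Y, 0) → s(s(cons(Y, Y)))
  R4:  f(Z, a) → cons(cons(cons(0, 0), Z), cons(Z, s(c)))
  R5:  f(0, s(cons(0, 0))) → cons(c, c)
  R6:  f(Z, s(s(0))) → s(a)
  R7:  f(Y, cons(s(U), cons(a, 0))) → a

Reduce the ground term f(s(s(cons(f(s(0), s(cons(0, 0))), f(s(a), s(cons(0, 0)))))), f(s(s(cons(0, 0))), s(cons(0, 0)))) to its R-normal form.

s(cons(0, a))

1. f(s(s(cons(f(s(0), s(cons(0, 0))), f(s(a), s(cons(0, 0)))))), f(s(s(cons(0, 0))), s(cons(0, 0))))  →  f(s(s(cons(0, f(s(a), s(cons(0, 0)))))), f(s(s(cons(0, 0))), s(cons(0, 0))))   [R1 at 1.1.1.1]
2. f(s(s(cons(0, f(s(a), s(cons(0, 0)))))), f(s(s(cons(0, 0))), s(cons(0, 0))))  →  f(s(s(cons(0, a))), f(s(s(cons(0, 0))), s(cons(0, 0))))   [R1 at 1.1.1.2]
3. f(s(s(cons(0, a))), f(s(s(cons(0, 0))), s(cons(0, 0))))  →  f(s(s(cons(0, a))), s(cons(0, 0)))   [R1 at 2]
4. f(s(s(cons(0, a))), s(cons(0, 0)))  →  s(cons(0, a))   [R1 at ε]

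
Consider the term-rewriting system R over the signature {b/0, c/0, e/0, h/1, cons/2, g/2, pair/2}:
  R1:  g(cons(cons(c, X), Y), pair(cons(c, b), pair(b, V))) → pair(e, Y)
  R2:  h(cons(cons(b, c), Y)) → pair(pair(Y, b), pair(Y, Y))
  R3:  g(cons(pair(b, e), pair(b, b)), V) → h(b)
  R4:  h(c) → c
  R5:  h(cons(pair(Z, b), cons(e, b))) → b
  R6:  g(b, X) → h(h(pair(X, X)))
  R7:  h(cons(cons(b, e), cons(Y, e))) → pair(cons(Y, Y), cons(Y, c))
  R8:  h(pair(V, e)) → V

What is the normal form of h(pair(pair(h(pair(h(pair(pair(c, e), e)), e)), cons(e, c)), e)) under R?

1. h(pair(pair(h(pair(h(pair(pair(c, e), e)), e)), cons(e, c)), e))  →  pair(h(pair(h(pair(pair(c, e), e)), e)), cons(e, c))   [R8 at ε]
2. pair(h(pair(h(pair(pair(c, e), e)), e)), cons(e, c))  →  pair(h(pair(pair(c, e), e)), cons(e, c))   [R8 at 1]
3. pair(h(pair(pair(c, e), e)), cons(e, c))  →  pair(pair(c, e), cons(e, c))   [R8 at 1]

pair(pair(c, e), cons(e, c))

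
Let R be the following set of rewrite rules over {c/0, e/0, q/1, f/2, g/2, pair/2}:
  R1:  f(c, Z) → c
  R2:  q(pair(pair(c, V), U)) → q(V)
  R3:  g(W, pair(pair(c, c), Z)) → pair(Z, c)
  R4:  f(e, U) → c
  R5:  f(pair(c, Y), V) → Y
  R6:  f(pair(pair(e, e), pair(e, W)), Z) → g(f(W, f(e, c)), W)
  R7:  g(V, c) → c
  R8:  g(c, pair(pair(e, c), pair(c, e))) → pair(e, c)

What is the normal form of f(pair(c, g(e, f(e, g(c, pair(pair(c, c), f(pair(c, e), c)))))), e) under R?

c

1. f(pair(c, g(e, f(e, g(c, pair(pair(c, c), f(pair(c, e), c)))))), e)  →  g(e, f(e, g(c, pair(pair(c, c), f(pair(c, e), c)))))   [R5 at ε]
2. g(e, f(e, g(c, pair(pair(c, c), f(pair(c, e), c)))))  →  g(e, c)   [R4 at 2]
3. g(e, c)  →  c   [R7 at ε]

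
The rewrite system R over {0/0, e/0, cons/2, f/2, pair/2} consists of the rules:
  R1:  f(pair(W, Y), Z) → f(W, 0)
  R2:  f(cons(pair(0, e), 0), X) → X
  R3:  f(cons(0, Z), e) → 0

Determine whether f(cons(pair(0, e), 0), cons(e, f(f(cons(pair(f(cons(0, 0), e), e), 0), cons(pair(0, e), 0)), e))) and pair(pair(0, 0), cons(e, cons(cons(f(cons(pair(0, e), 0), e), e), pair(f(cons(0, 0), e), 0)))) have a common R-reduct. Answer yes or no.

Reduce t₁ = f(cons(pair(0, e), 0), cons(e, f(f(cons(pair(f(cons(0, 0), e), e), 0), cons(pair(0, e), 0)), e))):
1. f(cons(pair(0, e), 0), cons(e, f(f(cons(pair(f(cons(0, 0), e), e), 0), cons(pair(0, e), 0)), e)))  →  cons(e, f(f(cons(pair(f(cons(0, 0), e), e), 0), cons(pair(0, e), 0)), e))   [R2 at ε]
2. cons(e, f(f(cons(pair(f(cons(0, 0), e), e), 0), cons(pair(0, e), 0)), e))  →  cons(e, f(f(cons(pair(0, e), 0), cons(pair(0, e), 0)), e))   [R3 at 2.1.1.1.1]
3. cons(e, f(f(cons(pair(0, e), 0), cons(pair(0, e), 0)), e))  →  cons(e, f(cons(pair(0, e), 0), e))   [R2 at 2.1]
4. cons(e, f(cons(pair(0, e), 0), e))  →  cons(e, e)   [R2 at 2]

Reduce t₂ = pair(pair(0, 0), cons(e, cons(cons(f(cons(pair(0, e), 0), e), e), pair(f(cons(0, 0), e), 0)))):
1. pair(pair(0, 0), cons(e, cons(cons(f(cons(pair(0, e), 0), e), e), pair(f(cons(0, 0), e), 0))))  →  pair(pair(0, 0), cons(e, cons(cons(e, e), pair(f(cons(0, 0), e), 0))))   [R2 at 2.2.1.1]
2. pair(pair(0, 0), cons(e, cons(cons(e, e), pair(f(cons(0, 0), e), 0))))  →  pair(pair(0, 0), cons(e, cons(cons(e, e), pair(0, 0))))   [R3 at 2.2.2.1]

no — NF(t₁) = cons(e, e), NF(t₂) = pair(pair(0, 0), cons(e, cons(cons(e, e), pair(0, 0))))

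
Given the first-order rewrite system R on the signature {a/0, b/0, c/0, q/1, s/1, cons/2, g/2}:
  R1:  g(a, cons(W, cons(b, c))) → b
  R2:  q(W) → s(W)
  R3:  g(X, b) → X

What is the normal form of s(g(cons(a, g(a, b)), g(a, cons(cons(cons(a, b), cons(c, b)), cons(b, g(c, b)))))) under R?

1. s(g(cons(a, g(a, b)), g(a, cons(cons(cons(a, b), cons(c, b)), cons(b, g(c, b))))))  →  s(g(cons(a, a), g(a, cons(cons(cons(a, b), cons(c, b)), cons(b, g(c, b))))))   [R3 at 1.1.2]
2. s(g(cons(a, a), g(a, cons(cons(cons(a, b), cons(c, b)), cons(b, g(c, b))))))  →  s(g(cons(a, a), g(a, cons(cons(cons(a, b), cons(c, b)), cons(b, c)))))   [R3 at 1.2.2.2.2]
3. s(g(cons(a, a), g(a, cons(cons(cons(a, b), cons(c, b)), cons(b, c)))))  →  s(g(cons(a, a), b))   [R1 at 1.2]
4. s(g(cons(a, a), b))  →  s(cons(a, a))   [R3 at 1]

s(cons(a, a))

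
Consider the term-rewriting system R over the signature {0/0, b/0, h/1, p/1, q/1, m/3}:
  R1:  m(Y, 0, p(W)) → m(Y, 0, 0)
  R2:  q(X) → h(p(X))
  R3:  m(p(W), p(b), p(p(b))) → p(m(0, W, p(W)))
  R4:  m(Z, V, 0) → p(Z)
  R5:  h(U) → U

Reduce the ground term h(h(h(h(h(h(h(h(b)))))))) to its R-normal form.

1. h(h(h(h(h(h(h(h(b))))))))  →  h(h(h(h(h(h(h(b)))))))   [R5 at ε]
2. h(h(h(h(h(h(h(b)))))))  →  h(h(h(h(h(h(b))))))   [R5 at ε]
3. h(h(h(h(h(h(b))))))  →  h(h(h(h(h(b)))))   [R5 at ε]
4. h(h(h(h(h(b)))))  →  h(h(h(h(b))))   [R5 at ε]
5. h(h(h(h(b))))  →  h(h(h(b)))   [R5 at ε]
6. h(h(h(b)))  →  h(h(b))   [R5 at ε]
7. h(h(b))  →  h(b)   [R5 at ε]
8. h(b)  →  b   [R5 at ε]

b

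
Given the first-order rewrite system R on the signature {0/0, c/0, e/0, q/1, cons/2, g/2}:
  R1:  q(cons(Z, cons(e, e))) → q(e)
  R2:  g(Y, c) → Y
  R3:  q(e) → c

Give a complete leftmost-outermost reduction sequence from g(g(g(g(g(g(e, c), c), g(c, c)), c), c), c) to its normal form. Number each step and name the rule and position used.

1. g(g(g(g(g(g(e, c), c), g(c, c)), c), c), c)  →  g(g(g(g(g(e, c), c), g(c, c)), c), c)   [R2 at ε]
2. g(g(g(g(g(e, c), c), g(c, c)), c), c)  →  g(g(g(g(e, c), c), g(c, c)), c)   [R2 at ε]
3. g(g(g(g(e, c), c), g(c, c)), c)  →  g(g(g(e, c), c), g(c, c))   [R2 at ε]
4. g(g(g(e, c), c), g(c, c))  →  g(g(e, c), g(c, c))   [R2 at 1]
5. g(g(e, c), g(c, c))  →  g(e, g(c, c))   [R2 at 1]
6. g(e, g(c, c))  →  g(e, c)   [R2 at 2]
7. g(e, c)  →  e   [R2 at ε]

e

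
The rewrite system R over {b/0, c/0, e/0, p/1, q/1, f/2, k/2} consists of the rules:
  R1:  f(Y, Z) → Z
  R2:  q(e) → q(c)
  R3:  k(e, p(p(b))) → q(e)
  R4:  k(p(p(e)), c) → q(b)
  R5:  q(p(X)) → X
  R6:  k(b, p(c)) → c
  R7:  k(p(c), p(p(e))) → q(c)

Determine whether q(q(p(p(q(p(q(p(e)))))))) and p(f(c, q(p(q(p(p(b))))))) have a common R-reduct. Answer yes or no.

Reduce t₁ = q(q(p(p(q(p(q(p(e)))))))):
1. q(q(p(p(q(p(q(p(e))))))))  →  q(p(q(p(q(p(e))))))   [R5 at 1]
2. q(p(q(p(q(p(e))))))  →  q(p(q(p(e))))   [R5 at ε]
3. q(p(q(p(e))))  →  q(p(e))   [R5 at ε]
4. q(p(e))  →  e   [R5 at ε]

Reduce t₂ = p(f(c, q(p(q(p(p(b))))))):
1. p(f(c, q(p(q(p(p(b)))))))  →  p(q(p(q(p(p(b))))))   [R1 at 1]
2. p(q(p(q(p(p(b))))))  →  p(q(p(p(b))))   [R5 at 1]
3. p(q(p(p(b))))  →  p(p(b))   [R5 at 1]

no — NF(t₁) = e, NF(t₂) = p(p(b))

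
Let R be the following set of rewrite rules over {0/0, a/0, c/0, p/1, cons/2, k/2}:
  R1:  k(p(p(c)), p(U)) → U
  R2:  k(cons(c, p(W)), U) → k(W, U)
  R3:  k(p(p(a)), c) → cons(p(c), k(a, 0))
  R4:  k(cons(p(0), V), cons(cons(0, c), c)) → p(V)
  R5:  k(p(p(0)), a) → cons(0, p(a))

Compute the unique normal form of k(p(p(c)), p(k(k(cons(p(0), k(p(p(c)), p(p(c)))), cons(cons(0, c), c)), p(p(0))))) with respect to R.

p(0)

1. k(p(p(c)), p(k(k(cons(p(0), k(p(p(c)), p(p(c)))), cons(cons(0, c), c)), p(p(0)))))  →  k(k(cons(p(0), k(p(p(c)), p(p(c)))), cons(cons(0, c), c)), p(p(0)))   [R1 at ε]
2. k(k(cons(p(0), k(p(p(c)), p(p(c)))), cons(cons(0, c), c)), p(p(0)))  →  k(p(k(p(p(c)), p(p(c)))), p(p(0)))   [R4 at 1]
3. k(p(k(p(p(c)), p(p(c)))), p(p(0)))  →  k(p(p(c)), p(p(0)))   [R1 at 1.1]
4. k(p(p(c)), p(p(0)))  →  p(0)   [R1 at ε]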